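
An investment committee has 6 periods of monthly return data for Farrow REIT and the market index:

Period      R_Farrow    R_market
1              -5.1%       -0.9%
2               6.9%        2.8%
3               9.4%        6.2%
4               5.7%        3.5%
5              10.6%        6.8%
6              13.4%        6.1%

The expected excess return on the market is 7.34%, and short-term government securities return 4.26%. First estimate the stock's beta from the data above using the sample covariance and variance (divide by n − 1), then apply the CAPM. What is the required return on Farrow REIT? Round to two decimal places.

19.53%

Mean R_i = (-5.1 + 6.9 + 9.4 + 5.7 + 10.6 + 13.4) / 6 = 6.8167%
Mean R_m = (-0.9 + 2.8 + 6.2 + 3.5 + 6.8 + 6.1) / 6 = 4.0833%
Σ(R_i − R̄_i)(R_m − R̄_m) = 88.9517  ⇒  Cov = 88.9517 / 5 = 17.7903
Σ(R_m − R̄_m)² = 42.7483  ⇒  Var(R_m) = 42.7483 / 5 = 8.5497
β = Cov / Var(R_m) = 17.7903 / 8.5497 = 2.0808
E(R) = R_f + β × MRP = 4.26% + 2.0808 × 7.34% = 19.53%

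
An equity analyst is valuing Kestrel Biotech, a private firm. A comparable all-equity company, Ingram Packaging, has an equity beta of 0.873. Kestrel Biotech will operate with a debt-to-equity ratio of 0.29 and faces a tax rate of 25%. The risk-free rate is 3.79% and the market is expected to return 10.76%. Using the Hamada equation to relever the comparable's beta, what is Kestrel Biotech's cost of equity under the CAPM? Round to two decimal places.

11.20%

β_L = β_U × [1 + (1 − t)(D/E)] = 0.873 × [1 + (1 − 0.25) × 0.29]
    = 0.873 × [1 + 0.75 × 0.29] = 0.873 × 1.2175 = 1.0629
MRP = 10.76% − 3.79% = 6.97%
E(R) = R_f + β_L × MRP = 3.79% + 1.0629 × 6.97% = 11.20%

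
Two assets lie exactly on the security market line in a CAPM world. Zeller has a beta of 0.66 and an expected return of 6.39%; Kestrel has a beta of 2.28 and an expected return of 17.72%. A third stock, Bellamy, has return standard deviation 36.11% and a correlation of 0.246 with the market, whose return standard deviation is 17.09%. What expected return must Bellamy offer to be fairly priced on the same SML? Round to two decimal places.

MRP = (17.72% − 6.39%) / (2.28 − 0.66) = 6.9938%
R_f = 6.39% − 0.66 × 6.9938% = 1.7741%
β_Bellamy = ρ·σ_i/σ_m = 0.246 × 36.11 / 17.09 = 0.5198
E(R_Bellamy) = R_f + β × MRP = 1.7741% + 0.5198 × 6.9938% = 5.41%

5.41%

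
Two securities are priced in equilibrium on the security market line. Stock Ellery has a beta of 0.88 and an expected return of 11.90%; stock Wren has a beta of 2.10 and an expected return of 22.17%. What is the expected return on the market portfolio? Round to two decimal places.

12.91%

Both satisfy E(R) = R_f + β·MRP, so the slope of the SML is
MRP = (22.17% − 11.90%) / (2.10 − 0.88) = 10.27% / 1.22 = 8.4180%
R_f = E(R_Ellery) − β_Ellery·MRP = 11.90% − 0.88 × 8.4180% = 4.4922%
E(R_m) = R_f + MRP = 4.4922% + 8.4180% = 12.91%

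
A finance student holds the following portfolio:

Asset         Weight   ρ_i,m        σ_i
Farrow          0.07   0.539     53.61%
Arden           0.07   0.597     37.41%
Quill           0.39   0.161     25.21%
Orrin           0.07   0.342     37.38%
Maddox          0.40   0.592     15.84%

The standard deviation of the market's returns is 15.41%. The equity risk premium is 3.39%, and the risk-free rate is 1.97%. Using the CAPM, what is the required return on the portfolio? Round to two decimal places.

4.13%

β_Farrow = 0.539 × 53.61% / 15.41% = 1.8751
β_Arden = 0.597 × 37.41% / 15.41% = 1.4493
β_Quill = 0.161 × 25.21% / 15.41% = 0.2634
β_Orrin = 0.342 × 37.38% / 15.41% = 0.8296
β_Maddox = 0.592 × 15.84% / 15.41% = 0.6085
β_P = Σ w_i β_i = 0.07×1.8751 + 0.07×1.4493 + 0.39×0.2634 + 0.07×0.8296 + 0.40×0.6085 = 0.6369
E(R_P) = R_f + β_P × MRP = 1.97% + 0.6369 × 3.39% = 4.13%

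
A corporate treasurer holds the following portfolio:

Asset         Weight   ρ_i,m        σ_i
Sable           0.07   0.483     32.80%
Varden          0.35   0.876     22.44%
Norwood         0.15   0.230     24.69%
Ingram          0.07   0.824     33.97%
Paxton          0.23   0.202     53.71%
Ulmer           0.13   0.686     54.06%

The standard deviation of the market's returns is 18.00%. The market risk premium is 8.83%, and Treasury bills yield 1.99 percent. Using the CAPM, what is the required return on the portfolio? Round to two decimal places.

10.88%

β_Sable = 0.483 × 32.80% / 18.00% = 0.8801
β_Varden = 0.876 × 22.44% / 18.00% = 1.0921
β_Norwood = 0.230 × 24.69% / 18.00% = 0.3155
β_Ingram = 0.824 × 33.97% / 18.00% = 1.5551
β_Paxton = 0.202 × 53.71% / 18.00% = 0.6027
β_Ulmer = 0.686 × 54.06% / 18.00% = 2.0603
β_P = Σ w_i β_i = 0.07×0.8801 + 0.35×1.0921 + 0.15×0.3155 + 0.07×1.5551 + 0.23×0.6027 + 0.13×2.0603 = 1.0065
E(R_P) = R_f + β_P × MRP = 1.99% + 1.0065 × 8.83% = 10.88%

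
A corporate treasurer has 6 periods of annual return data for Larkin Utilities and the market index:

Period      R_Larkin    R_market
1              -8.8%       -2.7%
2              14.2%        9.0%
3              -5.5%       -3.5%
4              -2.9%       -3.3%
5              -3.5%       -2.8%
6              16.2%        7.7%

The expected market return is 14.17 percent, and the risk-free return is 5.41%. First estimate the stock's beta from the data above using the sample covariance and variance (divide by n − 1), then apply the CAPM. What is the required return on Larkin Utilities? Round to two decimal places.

20.79%

Mean R_i = (-8.8 + 14.2 − 5.5 − 2.9 − 3.5 + 16.2) / 6 = 1.6167%
Mean R_m = (-2.7 + 9.0 − 3.5 − 3.3 − 2.8 + 7.7) / 6 = 0.7333%
Σ(R_i − R̄_i)(R_m − R̄_m) = 307.8067  ⇒  Cov = 307.8067 / 5 = 61.5613
Σ(R_m − R̄_m)² = 175.3333  ⇒  Var(R_m) = 175.3333 / 5 = 35.0667
β = Cov / Var(R_m) = 61.5613 / 35.0667 = 1.7555
MRP = 14.17% − 5.41% = 8.76%
E(R) = R_f + β × MRP = 5.41% + 1.7555 × 8.76% = 20.79%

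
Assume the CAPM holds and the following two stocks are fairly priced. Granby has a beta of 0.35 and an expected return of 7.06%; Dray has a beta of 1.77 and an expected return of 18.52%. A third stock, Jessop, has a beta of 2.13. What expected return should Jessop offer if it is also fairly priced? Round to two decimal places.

21.43%

MRP (SML slope) = (18.52% − 7.06%) / (1.77 − 0.35) = 11.46% / 1.42 = 8.0704%
R_f (intercept) = 7.06% − 0.35 × 8.0704% = 4.2354%
E(R_Jessop) = R_f + β × MRP = 4.2354% + 2.13 × 8.0704% = 21.43%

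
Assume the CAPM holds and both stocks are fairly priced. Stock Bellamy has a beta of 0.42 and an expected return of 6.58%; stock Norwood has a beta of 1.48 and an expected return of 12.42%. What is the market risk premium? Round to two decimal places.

Both satisfy E(R) = R_f + β·MRP, so the slope of the SML is
MRP = (12.42% − 6.58%) / (1.48 − 0.42) = 5.84% / 1.06 = 5.5094%

5.51%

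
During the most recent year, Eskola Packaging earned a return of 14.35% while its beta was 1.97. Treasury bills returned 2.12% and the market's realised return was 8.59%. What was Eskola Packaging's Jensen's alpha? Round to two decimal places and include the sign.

Market excess return = 8.59% − 2.12% = 6.47%
CAPM benchmark = R_f + β(R_m − R_f) = 2.12% + 1.97 × 6.47% = 14.8659%
α = actual − benchmark = 14.35% − 14.8659% = -0.52%

-0.52%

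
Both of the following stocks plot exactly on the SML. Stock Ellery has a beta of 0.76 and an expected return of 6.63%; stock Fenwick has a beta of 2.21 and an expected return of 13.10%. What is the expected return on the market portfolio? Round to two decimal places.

7.70%

Both satisfy E(R) = R_f + β·MRP, so the slope of the SML is
MRP = (13.10% − 6.63%) / (2.21 − 0.76) = 6.47% / 1.45 = 4.4621%
R_f = E(R_Ellery) − β_Ellery·MRP = 6.63% − 0.76 × 4.4621% = 3.2388%
E(R_m) = R_f + MRP = 3.2388% + 4.4621% = 7.70%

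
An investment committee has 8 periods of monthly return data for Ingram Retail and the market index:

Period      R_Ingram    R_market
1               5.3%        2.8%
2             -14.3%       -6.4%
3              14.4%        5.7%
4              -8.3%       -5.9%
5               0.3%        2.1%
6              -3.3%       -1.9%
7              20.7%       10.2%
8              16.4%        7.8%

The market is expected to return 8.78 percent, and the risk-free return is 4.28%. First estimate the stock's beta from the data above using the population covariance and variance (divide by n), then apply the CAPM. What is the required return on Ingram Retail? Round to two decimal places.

13.30%

Mean R_i = (5.3 − 14.3 + 14.4 − 8.3 + 0.3 − 3.3 + 20.7 + 16.4) / 8 = 3.9000%
Mean R_m = (2.8 − 6.4 + 5.7 − 5.9 + 2.1 − 1.9 + 10.2 + 7.8) / 8 = 1.8000%
Σ(R_i − R̄_i)(R_m − R̄_m) = 527.2100  ⇒  Cov = 527.2100 / 8 = 65.9013
Σ(R_m − R̄_m)² = 263.0800  ⇒  Var(R_m) = 263.0800 / 8 = 32.8850
β = Cov / Var(R_m) = 65.9013 / 32.8850 = 2.0040
MRP = 8.78% − 4.28% = 4.50%
E(R) = R_f + β × MRP = 4.28% + 2.0040 × 4.50% = 13.30%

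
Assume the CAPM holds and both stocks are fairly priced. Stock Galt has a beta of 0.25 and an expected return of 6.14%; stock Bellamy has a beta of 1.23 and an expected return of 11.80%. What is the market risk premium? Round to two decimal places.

5.78%

Both satisfy E(R) = R_f + β·MRP, so the slope of the SML is
MRP = (11.80% − 6.14%) / (1.23 − 0.25) = 5.66% / 0.98 = 5.7755%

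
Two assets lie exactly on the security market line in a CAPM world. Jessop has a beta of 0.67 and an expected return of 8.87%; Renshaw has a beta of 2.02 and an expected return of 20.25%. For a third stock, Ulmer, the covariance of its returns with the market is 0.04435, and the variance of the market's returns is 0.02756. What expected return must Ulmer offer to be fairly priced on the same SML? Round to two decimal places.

16.79%

MRP = (20.25% − 8.87%) / (2.02 − 0.67) = 8.4296%
R_f = 8.87% − 0.67 × 8.4296% = 3.2222%
β_Ulmer = Cov / Var(R_m) = 0.04435 / 0.02756 = 1.6092
E(R_Ulmer) = R_f + β × MRP = 3.2222% + 1.6092 × 8.4296% = 16.79%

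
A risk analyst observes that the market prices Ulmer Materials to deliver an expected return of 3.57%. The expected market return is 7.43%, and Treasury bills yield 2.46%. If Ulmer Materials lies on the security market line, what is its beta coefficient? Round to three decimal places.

MRP = 7.43% − 2.46% = 4.97%
β = (E(R) − R_f) / MRP = (3.57% − 2.46%) / 4.97% = 1.11% / 4.97% = 0.223

0.223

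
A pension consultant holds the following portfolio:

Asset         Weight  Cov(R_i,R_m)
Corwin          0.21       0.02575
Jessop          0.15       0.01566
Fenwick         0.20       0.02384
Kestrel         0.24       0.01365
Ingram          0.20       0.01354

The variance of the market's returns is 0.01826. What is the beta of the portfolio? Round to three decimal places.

1.014

β_Corwin = 0.02575 / 0.01826 = 1.4102
β_Jessop = 0.01566 / 0.01826 = 0.8576
β_Fenwick = 0.02384 / 0.01826 = 1.3056
β_Kestrel = 0.01365 / 0.01826 = 0.7475
β_Ingram = 0.01354 / 0.01826 = 0.7415
β_P = Σ w_i β_i = 0.21×1.4102 + 0.15×0.8576 + 0.20×1.3056 + 0.24×0.7475 + 0.20×0.7415 = 1.0136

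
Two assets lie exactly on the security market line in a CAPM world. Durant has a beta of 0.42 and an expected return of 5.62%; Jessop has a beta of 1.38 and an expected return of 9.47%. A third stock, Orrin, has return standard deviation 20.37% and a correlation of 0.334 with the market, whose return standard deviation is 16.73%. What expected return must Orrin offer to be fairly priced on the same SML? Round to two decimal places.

MRP = (9.47% − 5.62%) / (1.38 − 0.42) = 4.0104%
R_f = 5.62% − 0.42 × 4.0104% = 3.9356%
β_Orrin = ρ·σ_i/σ_m = 0.334 × 20.37 / 16.73 = 0.4067
E(R_Orrin) = R_f + β × MRP = 3.9356% + 0.4067 × 4.0104% = 5.57%

5.57%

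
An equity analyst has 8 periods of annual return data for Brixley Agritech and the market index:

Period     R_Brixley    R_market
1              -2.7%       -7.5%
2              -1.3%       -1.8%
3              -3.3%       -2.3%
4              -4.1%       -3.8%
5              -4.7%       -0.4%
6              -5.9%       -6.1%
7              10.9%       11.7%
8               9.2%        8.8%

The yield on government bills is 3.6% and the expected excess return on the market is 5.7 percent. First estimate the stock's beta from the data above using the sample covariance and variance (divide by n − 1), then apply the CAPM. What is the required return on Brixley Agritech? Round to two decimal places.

Mean R_i = (-2.7 − 1.3 − 3.3 − 4.1 − 4.7 − 5.9 + 10.9 + 9.2) / 8 = -0.2375%
Mean R_m = (-7.5 − 1.8 − 2.3 − 3.8 − 0.4 − 6.1 + 11.7 + 8.8) / 8 = -0.1750%
Σ(R_i − R̄_i)(R_m − R̄_m) = 291.7875  ⇒  Cov = 291.7875 / 7 = 41.6839
Σ(R_m − R̄_m)² = 330.6750  ⇒  Var(R_m) = 330.6750 / 7 = 47.2393
β = Cov / Var(R_m) = 41.6839 / 47.2393 = 0.8824
E(R) = R_f + β × MRP = 3.6% + 0.8824 × 5.7% = 8.63%

8.63%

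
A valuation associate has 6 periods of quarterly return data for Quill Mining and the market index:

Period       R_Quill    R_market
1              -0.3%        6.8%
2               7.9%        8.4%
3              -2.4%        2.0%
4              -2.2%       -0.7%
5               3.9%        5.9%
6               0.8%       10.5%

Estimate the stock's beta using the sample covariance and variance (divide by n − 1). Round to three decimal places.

Mean R_i = (-0.3 + 7.9 − 2.4 − 2.2 + 3.9 + 0.8) / 6 = 1.2833%
Mean R_m = (6.8 + 8.4 + 2.0 − 0.7 + 5.9 + 10.5) / 6 = 5.4833%
Σ(R_i − R̄_i)(R_m − R̄_m) = 50.2483  ⇒  Cov = 50.2483 / 5 = 10.0497
Σ(R_m − R̄_m)² = 85.9483  ⇒  Var(R_m) = 85.9483 / 5 = 17.1897
β = Cov / Var(R_m) = 10.0497 / 17.1897 = 0.5846

0.585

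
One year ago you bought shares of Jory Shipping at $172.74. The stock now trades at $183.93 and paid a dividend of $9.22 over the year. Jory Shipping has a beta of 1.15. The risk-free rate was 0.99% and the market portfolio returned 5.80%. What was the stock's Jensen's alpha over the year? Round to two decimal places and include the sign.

Realised HPR = (P1 + D1 − P0) / P0 = (183.93 + 9.22 − 172.74) / 172.74 = 20.41 / 172.74 = 11.8154%
MRP = 5.80% − 0.99% = 4.81%
CAPM required = R_f + β·MRP = 0.99% + 1.15 × 4.81% = 6.5215%
α = realised − required = 11.8154% − 6.5215% = +5.29%

+5.29%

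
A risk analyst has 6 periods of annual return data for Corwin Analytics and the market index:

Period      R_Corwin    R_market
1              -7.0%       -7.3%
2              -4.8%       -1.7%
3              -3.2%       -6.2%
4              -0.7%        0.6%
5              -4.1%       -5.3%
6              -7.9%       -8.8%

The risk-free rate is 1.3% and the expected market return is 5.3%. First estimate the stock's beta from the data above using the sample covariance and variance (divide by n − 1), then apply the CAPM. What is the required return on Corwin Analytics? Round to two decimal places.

3.67%

Mean R_i = (-7.0 − 4.8 − 3.2 − 0.7 − 4.1 − 7.9) / 6 = -4.6167%
Mean R_m = (-7.3 − 1.7 − 6.2 + 0.6 − 5.3 − 8.8) / 6 = -4.7833%
Σ(R_i − R̄_i)(R_m − R̄_m) = 37.4317  ⇒  Cov = 37.4317 / 5 = 7.4863
Σ(R_m − R̄_m)² = 63.2283  ⇒  Var(R_m) = 63.2283 / 5 = 12.6457
β = Cov / Var(R_m) = 7.4863 / 12.6457 = 0.5920
MRP = 5.3% − 1.3% = 4.00%
E(R) = R_f + β × MRP = 1.3% + 0.5920 × 4.0% = 3.67%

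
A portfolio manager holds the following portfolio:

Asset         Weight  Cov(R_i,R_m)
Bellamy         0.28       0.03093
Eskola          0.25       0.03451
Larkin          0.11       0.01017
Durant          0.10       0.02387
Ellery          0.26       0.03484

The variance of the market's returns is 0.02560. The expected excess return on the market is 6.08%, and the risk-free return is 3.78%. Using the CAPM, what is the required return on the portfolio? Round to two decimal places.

10.87%

β_Bellamy = 0.03093 / 0.02560 = 1.2082
β_Eskola = 0.03451 / 0.02560 = 1.3480
β_Larkin = 0.01017 / 0.02560 = 0.3973
β_Durant = 0.02387 / 0.02560 = 0.9324
β_Ellery = 0.03484 / 0.02560 = 1.3609
β_P = Σ w_i β_i = 0.28×1.2082 + 0.25×1.3480 + 0.11×0.3973 + 0.10×0.9324 + 0.26×1.3609 = 1.1661
E(R_P) = R_f + β_P × MRP = 3.78% + 1.1661 × 6.08% = 10.87%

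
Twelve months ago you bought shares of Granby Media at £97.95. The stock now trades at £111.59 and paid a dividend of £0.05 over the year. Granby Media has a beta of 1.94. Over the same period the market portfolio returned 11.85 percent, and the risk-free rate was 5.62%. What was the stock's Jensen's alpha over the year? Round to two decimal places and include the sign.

Realised HPR = (P1 + D1 − P0) / P0 = (111.59 + 0.05 − 97.95) / 97.95 = 13.69 / 97.95 = 13.9765%
MRP = 11.85% − 5.62% = 6.23%
CAPM required = R_f + β·MRP = 5.62% + 1.94 × 6.23% = 17.7062%
α = realised − required = 13.9765% − 17.7062% = -3.73%

-3.73%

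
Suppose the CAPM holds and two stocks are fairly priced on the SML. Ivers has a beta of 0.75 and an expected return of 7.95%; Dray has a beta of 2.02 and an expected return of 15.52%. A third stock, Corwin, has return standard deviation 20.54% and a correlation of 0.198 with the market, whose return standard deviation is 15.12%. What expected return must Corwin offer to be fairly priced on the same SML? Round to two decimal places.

5.08%

MRP = (15.52% − 7.95%) / (2.02 − 0.75) = 5.9606%
R_f = 7.95% − 0.75 × 5.9606% = 3.4796%
β_Corwin = ρ·σ_i/σ_m = 0.198 × 20.54 / 15.12 = 0.2690
E(R_Corwin) = R_f + β × MRP = 3.4796% + 0.2690 × 5.9606% = 5.08%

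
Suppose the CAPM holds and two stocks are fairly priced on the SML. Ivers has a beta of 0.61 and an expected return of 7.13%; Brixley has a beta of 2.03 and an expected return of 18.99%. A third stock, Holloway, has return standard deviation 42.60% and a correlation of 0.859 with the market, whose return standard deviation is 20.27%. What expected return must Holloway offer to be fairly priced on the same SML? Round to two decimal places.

17.11%

MRP = (18.99% − 7.13%) / (2.03 − 0.61) = 8.3521%
R_f = 7.13% − 0.61 × 8.3521% = 2.0352%
β_Holloway = ρ·σ_i/σ_m = 0.859 × 42.60 / 20.27 = 1.8053
E(R_Holloway) = R_f + β × MRP = 2.0352% + 1.8053 × 8.3521% = 17.11%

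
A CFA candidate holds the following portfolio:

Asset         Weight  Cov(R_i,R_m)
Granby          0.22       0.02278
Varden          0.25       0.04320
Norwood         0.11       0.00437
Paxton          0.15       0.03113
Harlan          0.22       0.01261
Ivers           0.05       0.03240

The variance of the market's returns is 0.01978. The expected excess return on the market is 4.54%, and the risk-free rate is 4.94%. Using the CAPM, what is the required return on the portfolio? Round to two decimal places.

β_Granby = 0.02278 / 0.01978 = 1.1517
β_Varden = 0.04320 / 0.01978 = 2.1840
β_Norwood = 0.00437 / 0.01978 = 0.2209
β_Paxton = 0.03113 / 0.01978 = 1.5738
β_Harlan = 0.01261 / 0.01978 = 0.6375
β_Ivers = 0.03240 / 0.01978 = 1.6380
β_P = Σ w_i β_i = 0.22×1.1517 + 0.25×2.1840 + 0.11×0.2209 + 0.15×1.5738 + 0.22×0.6375 + 0.05×1.6380 = 1.2819
E(R_P) = R_f + β_P × MRP = 4.94% + 1.2819 × 4.54% = 10.76%

10.76%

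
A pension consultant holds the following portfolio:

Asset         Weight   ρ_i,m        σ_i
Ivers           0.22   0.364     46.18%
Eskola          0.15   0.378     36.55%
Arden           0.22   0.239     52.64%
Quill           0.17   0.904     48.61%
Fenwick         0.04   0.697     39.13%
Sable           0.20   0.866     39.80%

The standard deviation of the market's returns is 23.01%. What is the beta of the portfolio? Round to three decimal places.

1.043

β_Ivers = 0.364 × 46.18% / 23.01% = 0.7305
β_Eskola = 0.378 × 36.55% / 23.01% = 0.6004
β_Arden = 0.239 × 52.64% / 23.01% = 0.5468
β_Quill = 0.904 × 48.61% / 23.01% = 1.9098
β_Fenwick = 0.697 × 39.13% / 23.01% = 1.1853
β_Sable = 0.866 × 39.80% / 23.01% = 1.4979
β_P = Σ w_i β_i = 0.22×0.7305 + 0.15×0.6004 + 0.22×0.5468 + 0.17×1.9098 + 0.04×1.1853 + 0.20×1.4979 = 1.0427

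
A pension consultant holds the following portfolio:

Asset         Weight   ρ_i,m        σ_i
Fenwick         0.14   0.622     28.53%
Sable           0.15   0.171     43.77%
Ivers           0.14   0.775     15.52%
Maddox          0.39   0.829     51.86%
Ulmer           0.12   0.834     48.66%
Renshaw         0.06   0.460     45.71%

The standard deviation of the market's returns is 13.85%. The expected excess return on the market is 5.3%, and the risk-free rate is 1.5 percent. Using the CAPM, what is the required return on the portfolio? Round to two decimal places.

β_Fenwick = 0.622 × 28.53% / 13.85% = 1.2813
β_Sable = 0.171 × 43.77% / 13.85% = 0.5404
β_Ivers = 0.775 × 15.52% / 13.85% = 0.8684
β_Maddox = 0.829 × 51.86% / 13.85% = 3.1041
β_Ulmer = 0.834 × 48.66% / 13.85% = 2.9301
β_Renshaw = 0.460 × 45.71% / 13.85% = 1.5182
β_P = Σ w_i β_i = 0.14×1.2813 + 0.15×0.5404 + 0.14×0.8684 + 0.39×3.1041 + 0.12×2.9301 + 0.06×1.5182 = 2.0353
E(R_P) = R_f + β_P × MRP = 1.5% + 2.0353 × 5.3% = 12.29%

12.29%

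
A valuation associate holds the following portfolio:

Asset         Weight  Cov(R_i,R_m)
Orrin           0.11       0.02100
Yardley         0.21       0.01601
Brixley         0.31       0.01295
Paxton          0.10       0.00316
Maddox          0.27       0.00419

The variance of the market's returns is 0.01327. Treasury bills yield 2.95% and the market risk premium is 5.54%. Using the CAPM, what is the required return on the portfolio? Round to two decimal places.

7.60%

β_Orrin = 0.02100 / 0.01327 = 1.5825
β_Yardley = 0.01601 / 0.01327 = 1.2065
β_Brixley = 0.01295 / 0.01327 = 0.9759
β_Paxton = 0.00316 / 0.01327 = 0.2381
β_Maddox = 0.00419 / 0.01327 = 0.3157
β_P = Σ w_i β_i = 0.11×1.5825 + 0.21×1.2065 + 0.31×0.9759 + 0.10×0.2381 + 0.27×0.3157 = 0.8390
E(R_P) = R_f + β_P × MRP = 2.95% + 0.8390 × 5.54% = 7.60%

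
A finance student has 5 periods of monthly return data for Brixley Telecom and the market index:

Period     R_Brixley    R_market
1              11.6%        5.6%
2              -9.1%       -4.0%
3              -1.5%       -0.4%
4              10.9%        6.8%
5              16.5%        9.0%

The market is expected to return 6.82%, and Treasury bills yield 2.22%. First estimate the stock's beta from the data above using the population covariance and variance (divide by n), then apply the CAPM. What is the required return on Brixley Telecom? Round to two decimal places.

11.19%

Mean R_i = (11.6 − 9.1 − 1.5 + 10.9 + 16.5) / 5 = 5.6800%
Mean R_m = (5.6 − 4.0 − 0.4 + 6.8 + 9.0) / 5 = 3.4000%
Σ(R_i − R̄_i)(R_m − R̄_m) = 228.0200  ⇒  Cov = 228.0200 / 5 = 45.6040
Σ(R_m − R̄_m)² = 116.9600  ⇒  Var(R_m) = 116.9600 / 5 = 23.3920
β = Cov / Var(R_m) = 45.6040 / 23.3920 = 1.9496
MRP = 6.82% − 2.22% = 4.60%
E(R) = R_f + β × MRP = 2.22% + 1.9496 × 4.60% = 11.19%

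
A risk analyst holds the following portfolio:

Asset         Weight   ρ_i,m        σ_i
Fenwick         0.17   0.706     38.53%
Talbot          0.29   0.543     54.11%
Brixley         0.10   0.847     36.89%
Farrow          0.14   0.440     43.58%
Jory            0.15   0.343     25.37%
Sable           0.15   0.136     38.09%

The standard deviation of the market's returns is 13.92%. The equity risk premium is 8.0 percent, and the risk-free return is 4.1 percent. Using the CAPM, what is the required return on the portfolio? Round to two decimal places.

β_Fenwick = 0.706 × 38.53% / 13.92% = 1.9542
β_Talbot = 0.543 × 54.11% / 13.92% = 2.1108
β_Brixley = 0.847 × 36.89% / 13.92% = 2.2447
β_Farrow = 0.440 × 43.58% / 13.92% = 1.3775
β_Jory = 0.343 × 25.37% / 13.92% = 0.6251
β_Sable = 0.136 × 38.09% / 13.92% = 0.3721
β_P = Σ w_i β_i = 0.17×1.9542 + 0.29×2.1108 + 0.10×2.2447 + 0.14×1.3775 + 0.15×0.6251 + 0.15×0.3721 = 1.5112
E(R_P) = R_f + β_P × MRP = 4.1% + 1.5112 × 8.0% = 16.19%

16.19%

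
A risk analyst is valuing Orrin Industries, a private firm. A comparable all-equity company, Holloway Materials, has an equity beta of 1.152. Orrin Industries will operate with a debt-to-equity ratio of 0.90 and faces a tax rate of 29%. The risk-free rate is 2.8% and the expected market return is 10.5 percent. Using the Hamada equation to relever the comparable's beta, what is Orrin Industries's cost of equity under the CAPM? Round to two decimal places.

β_L = β_U × [1 + (1 − t)(D/E)] = 1.152 × [1 + (1 − 0.29) × 0.90]
    = 1.152 × [1 + 0.71 × 0.90] = 1.152 × 1.6390 = 1.8881
MRP = 10.5% − 2.8% = 7.70%
E(R) = R_f + β_L × MRP = 2.8% + 1.8881 × 7.7% = 17.34%

17.34%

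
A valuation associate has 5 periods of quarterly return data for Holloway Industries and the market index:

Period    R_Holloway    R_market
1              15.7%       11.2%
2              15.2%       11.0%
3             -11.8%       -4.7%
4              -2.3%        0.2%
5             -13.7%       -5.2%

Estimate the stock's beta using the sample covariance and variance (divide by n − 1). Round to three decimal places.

1.746

Mean R_i = (15.7 + 15.2 − 11.8 − 2.3 − 13.7) / 5 = 0.6200%
Mean R_m = (11.2 + 11.0 − 4.7 + 0.2 − 5.2) / 5 = 2.5000%
Σ(R_i − R̄_i)(R_m − R̄_m) = 461.5300  ⇒  Cov = 461.5300 / 4 = 115.3825
Σ(R_m − R̄_m)² = 264.3600  ⇒  Var(R_m) = 264.3600 / 4 = 66.0900
β = Cov / Var(R_m) = 115.3825 / 66.0900 = 1.7458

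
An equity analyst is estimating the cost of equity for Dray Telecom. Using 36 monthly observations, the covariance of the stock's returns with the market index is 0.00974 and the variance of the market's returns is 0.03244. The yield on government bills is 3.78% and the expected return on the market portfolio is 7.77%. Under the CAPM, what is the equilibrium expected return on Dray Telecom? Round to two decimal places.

β = Cov(R_i, R_m) / Var(R_m) = 0.00974 / 0.03244 = 0.3002
MRP = 7.77% − 3.78% = 3.99%
E(R) = R_f + β × MRP = 3.78% + 0.3002 × 3.99% = 4.98%

4.98%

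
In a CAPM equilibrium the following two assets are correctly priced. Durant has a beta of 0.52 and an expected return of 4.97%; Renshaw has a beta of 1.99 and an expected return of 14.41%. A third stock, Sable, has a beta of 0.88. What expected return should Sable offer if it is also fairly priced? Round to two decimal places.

MRP (SML slope) = (14.41% − 4.97%) / (1.99 − 0.52) = 9.44% / 1.47 = 6.4218%
R_f (intercept) = 4.97% − 0.52 × 6.4218% = 1.6307%
E(R_Sable) = R_f + β × MRP = 1.6307% + 0.88 × 6.4218% = 7.28%

7.28%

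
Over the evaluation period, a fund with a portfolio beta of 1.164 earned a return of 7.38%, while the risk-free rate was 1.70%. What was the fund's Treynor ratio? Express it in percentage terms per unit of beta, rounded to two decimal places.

4.88%

Treynor = (R_P − R_f) / β_P = (7.38% − 1.70%) / 1.1640 = 5.68% / 1.1640 = 4.88%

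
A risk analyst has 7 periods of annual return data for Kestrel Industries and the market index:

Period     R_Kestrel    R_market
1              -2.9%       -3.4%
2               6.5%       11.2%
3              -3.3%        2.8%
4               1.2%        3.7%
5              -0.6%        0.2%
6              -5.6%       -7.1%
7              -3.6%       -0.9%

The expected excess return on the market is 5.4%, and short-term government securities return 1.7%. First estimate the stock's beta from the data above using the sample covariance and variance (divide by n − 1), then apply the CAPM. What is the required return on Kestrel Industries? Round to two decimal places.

5.10%

Mean R_i = (-2.9 + 6.5 − 3.3 + 1.2 − 0.6 − 5.6 − 3.6) / 7 = -1.1857%
Mean R_m = (-3.4 + 11.2 + 2.8 + 3.7 + 0.2 − 7.1 − 0.9) / 7 = 0.9286%
Σ(R_i − R̄_i)(R_m − R̄_m) = 128.4471  ⇒  Cov = 128.4471 / 6 = 21.4079
Σ(R_m − R̄_m)² = 203.7543  ⇒  Var(R_m) = 203.7543 / 6 = 33.9591
β = Cov / Var(R_m) = 21.4079 / 33.9591 = 0.6304
E(R) = R_f + β × MRP = 1.7% + 0.6304 × 5.4% = 5.10%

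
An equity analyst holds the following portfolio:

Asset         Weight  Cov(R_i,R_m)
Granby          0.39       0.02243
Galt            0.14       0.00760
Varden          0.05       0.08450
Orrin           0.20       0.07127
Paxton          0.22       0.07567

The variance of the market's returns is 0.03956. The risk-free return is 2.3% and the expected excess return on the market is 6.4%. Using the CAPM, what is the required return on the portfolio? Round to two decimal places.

β_Granby = 0.02243 / 0.03956 = 0.5670
β_Galt = 0.00760 / 0.03956 = 0.1921
β_Varden = 0.08450 / 0.03956 = 2.1360
β_Orrin = 0.07127 / 0.03956 = 1.8016
β_Paxton = 0.07567 / 0.03956 = 1.9128
β_P = Σ w_i β_i = 0.39×0.5670 + 0.14×0.1921 + 0.05×2.1360 + 0.20×1.8016 + 0.22×1.9128 = 1.1360
E(R_P) = R_f + β_P × MRP = 2.3% + 1.1360 × 6.4% = 9.57%

9.57%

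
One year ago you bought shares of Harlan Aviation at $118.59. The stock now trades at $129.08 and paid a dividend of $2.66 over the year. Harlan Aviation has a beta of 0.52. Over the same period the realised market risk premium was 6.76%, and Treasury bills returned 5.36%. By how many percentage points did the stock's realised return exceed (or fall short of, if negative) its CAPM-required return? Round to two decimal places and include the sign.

Realised HPR = (P1 + D1 − P0) / P0 = (129.08 + 2.66 − 118.59) / 118.59 = 13.15 / 118.59 = 11.0886%
CAPM required = R_f + β·MRP = 5.36% + 0.52 × 6.76% = 8.8752%
α = realised − required = 11.0886% − 8.8752% = +2.21%

+2.21%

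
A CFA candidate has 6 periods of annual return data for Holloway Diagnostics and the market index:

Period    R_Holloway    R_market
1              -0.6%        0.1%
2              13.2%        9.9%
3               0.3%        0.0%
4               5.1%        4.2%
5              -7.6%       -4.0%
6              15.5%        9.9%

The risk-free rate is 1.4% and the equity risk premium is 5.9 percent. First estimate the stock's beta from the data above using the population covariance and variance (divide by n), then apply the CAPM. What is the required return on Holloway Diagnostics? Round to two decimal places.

Mean R_i = (-0.6 + 13.2 + 0.3 + 5.1 − 7.6 + 15.5) / 6 = 4.3167%
Mean R_m = (0.1 + 9.9 + 0.0 + 4.2 − 4.0 + 9.9) / 6 = 3.3500%
Σ(R_i − R̄_i)(R_m − R̄_m) = 249.1250  ⇒  Cov = 249.1250 / 6 = 41.5208
Σ(R_m − R̄_m)² = 162.3350  ⇒  Var(R_m) = 162.3350 / 6 = 27.0558
β = Cov / Var(R_m) = 41.5208 / 27.0558 = 1.5346
E(R) = R_f + β × MRP = 1.4% + 1.5346 × 5.9% = 10.45%

10.45%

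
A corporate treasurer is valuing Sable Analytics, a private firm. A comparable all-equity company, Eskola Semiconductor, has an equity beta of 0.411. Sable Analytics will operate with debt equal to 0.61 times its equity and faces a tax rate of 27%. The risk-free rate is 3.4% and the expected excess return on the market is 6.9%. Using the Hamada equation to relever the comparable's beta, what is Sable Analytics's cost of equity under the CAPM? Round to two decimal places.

7.50%

β_L = β_U × [1 + (1 − t)(D/E)] = 0.411 × [1 + (1 − 0.27) × 0.61]
    = 0.411 × [1 + 0.73 × 0.61] = 0.411 × 1.4453 = 0.5940
E(R) = R_f + β_L × MRP = 3.4% + 0.5940 × 6.9% = 7.50%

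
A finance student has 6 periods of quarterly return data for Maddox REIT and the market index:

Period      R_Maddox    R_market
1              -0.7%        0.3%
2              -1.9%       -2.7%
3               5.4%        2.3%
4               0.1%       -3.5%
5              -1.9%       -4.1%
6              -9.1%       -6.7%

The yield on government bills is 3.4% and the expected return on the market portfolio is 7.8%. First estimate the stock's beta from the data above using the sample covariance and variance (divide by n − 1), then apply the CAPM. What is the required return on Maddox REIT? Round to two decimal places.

Mean R_i = (-0.7 − 1.9 + 5.4 + 0.1 − 1.9 − 9.1) / 6 = -1.3500%
Mean R_m = (0.3 − 2.7 + 2.3 − 3.5 − 4.1 − 6.7) / 6 = -2.4000%
Σ(R_i − R̄_i)(R_m − R̄_m) = 66.3100  ⇒  Cov = 66.3100 / 5 = 13.2620
Σ(R_m − R̄_m)² = 52.0600  ⇒  Var(R_m) = 52.0600 / 5 = 10.4120
β = Cov / Var(R_m) = 13.2620 / 10.4120 = 1.2737
MRP = 7.8% − 3.4% = 4.40%
E(R) = R_f + β × MRP = 3.4% + 1.2737 × 4.4% = 9.00%

9.00%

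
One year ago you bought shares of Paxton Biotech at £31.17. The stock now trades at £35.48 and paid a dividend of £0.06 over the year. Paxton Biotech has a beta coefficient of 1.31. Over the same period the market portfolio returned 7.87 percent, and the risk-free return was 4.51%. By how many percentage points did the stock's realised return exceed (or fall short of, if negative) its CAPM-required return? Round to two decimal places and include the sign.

Realised HPR = (P1 + D1 − P0) / P0 = (35.48 + 0.06 − 31.17) / 31.17 = 4.37 / 31.17 = 14.0199%
MRP = 7.87% − 4.51% = 3.36%
CAPM required = R_f + β·MRP = 4.51% + 1.31 × 3.36% = 8.9116%
α = realised − required = 14.0199% − 8.9116% = +5.11%

+5.11%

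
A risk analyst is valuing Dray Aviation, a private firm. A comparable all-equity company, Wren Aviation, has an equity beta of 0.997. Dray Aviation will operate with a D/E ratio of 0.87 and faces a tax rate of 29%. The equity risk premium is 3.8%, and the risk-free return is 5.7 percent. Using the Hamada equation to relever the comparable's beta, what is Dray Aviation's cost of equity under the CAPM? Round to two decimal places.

β_L = β_U × [1 + (1 − t)(D/E)] = 0.997 × [1 + (1 − 0.29) × 0.87]
    = 0.997 × [1 + 0.71 × 0.87] = 0.997 × 1.6177 = 1.6128
E(R) = R_f + β_L × MRP = 5.7% + 1.6128 × 3.8% = 11.83%

11.83%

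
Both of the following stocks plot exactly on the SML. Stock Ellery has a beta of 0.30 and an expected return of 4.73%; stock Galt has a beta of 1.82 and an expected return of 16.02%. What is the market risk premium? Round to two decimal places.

Both satisfy E(R) = R_f + β·MRP, so the slope of the SML is
MRP = (16.02% − 4.73%) / (1.82 − 0.30) = 11.29% / 1.52 = 7.4276%

7.43%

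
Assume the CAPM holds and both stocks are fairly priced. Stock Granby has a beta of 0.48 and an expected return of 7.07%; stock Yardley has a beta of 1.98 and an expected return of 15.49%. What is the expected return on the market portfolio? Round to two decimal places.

Both satisfy E(R) = R_f + β·MRP, so the slope of the SML is
MRP = (15.49% − 7.07%) / (1.98 − 0.48) = 8.42% / 1.50 = 5.6133%
R_f = E(R_Granby) − β_Granby·MRP = 7.07% − 0.48 × 5.6133% = 4.3756%
E(R_m) = R_f + MRP = 4.3756% + 5.6133% = 9.99%

9.99%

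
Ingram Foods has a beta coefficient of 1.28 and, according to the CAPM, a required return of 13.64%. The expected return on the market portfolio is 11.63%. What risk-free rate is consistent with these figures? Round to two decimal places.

4.45%

E(R) = R_f + β(E(R_m) − R_f) = R_f(1 − β) + β·E(R_m)
13.64% = R_f × (1 − 1.28) + 1.28 × 11.63%
13.64% = R_f × -0.28 + 14.8864%
R_f = (13.64% − 14.8864%) / -0.28 = 4.45%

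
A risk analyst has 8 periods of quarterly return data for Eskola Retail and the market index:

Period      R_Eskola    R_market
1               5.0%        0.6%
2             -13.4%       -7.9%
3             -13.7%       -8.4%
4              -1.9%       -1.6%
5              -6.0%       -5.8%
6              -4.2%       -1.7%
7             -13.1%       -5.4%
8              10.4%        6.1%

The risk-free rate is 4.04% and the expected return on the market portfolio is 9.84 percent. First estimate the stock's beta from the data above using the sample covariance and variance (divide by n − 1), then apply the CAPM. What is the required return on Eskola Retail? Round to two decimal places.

Mean R_i = (5.0 − 13.4 − 13.7 − 1.9 − 6.0 − 4.2 − 13.1 + 10.4) / 8 = -4.6125%
Mean R_m = (0.6 − 7.9 − 8.4 − 1.6 − 5.8 − 1.7 − 5.4 + 6.1) / 8 = -3.0125%
Σ(R_i − R̄_i)(R_m − R̄_m) = 291.9388  ⇒  Cov = 291.9388 / 7 = 41.7055
Σ(R_m − R̄_m)² = 166.1888  ⇒  Var(R_m) = 166.1888 / 7 = 23.7413
β = Cov / Var(R_m) = 41.7055 / 23.7413 = 1.7567
MRP = 9.84% − 4.04% = 5.80%
E(R) = R_f + β × MRP = 4.04% + 1.7567 × 5.80% = 14.23%

14.23%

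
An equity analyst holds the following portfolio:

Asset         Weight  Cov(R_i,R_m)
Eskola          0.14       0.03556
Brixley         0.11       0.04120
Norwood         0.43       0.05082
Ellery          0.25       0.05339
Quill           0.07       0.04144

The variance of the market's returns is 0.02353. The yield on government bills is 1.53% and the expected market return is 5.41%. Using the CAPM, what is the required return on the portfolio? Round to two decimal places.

β_Eskola = 0.03556 / 0.02353 = 1.5113
β_Brixley = 0.04120 / 0.02353 = 1.7510
β_Norwood = 0.05082 / 0.02353 = 2.1598
β_Ellery = 0.05339 / 0.02353 = 2.2690
β_Quill = 0.04144 / 0.02353 = 1.7612
β_P = Σ w_i β_i = 0.14×1.5113 + 0.11×1.7510 + 0.43×2.1598 + 0.25×2.2690 + 0.07×1.7612 = 2.0234
MRP = 5.41% − 1.53% = 3.88%
E(R_P) = R_f + β_P × MRP = 1.53% + 2.0234 × 3.88% = 9.38%

9.38%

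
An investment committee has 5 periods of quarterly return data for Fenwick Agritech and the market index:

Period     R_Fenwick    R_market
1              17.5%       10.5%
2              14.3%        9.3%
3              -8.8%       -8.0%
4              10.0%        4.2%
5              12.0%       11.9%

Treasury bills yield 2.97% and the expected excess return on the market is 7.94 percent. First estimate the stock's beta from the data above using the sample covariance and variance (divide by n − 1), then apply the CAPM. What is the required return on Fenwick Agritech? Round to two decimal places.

Mean R_i = (17.5 + 14.3 − 8.8 + 10.0 + 12.0) / 5 = 9.0000%
Mean R_m = (10.5 + 9.3 − 8.0 + 4.2 + 11.9) / 5 = 5.5800%
Σ(R_i − R̄_i)(R_m − R̄_m) = 320.8400  ⇒  Cov = 320.8400 / 4 = 80.2100
Σ(R_m − R̄_m)² = 264.3080  ⇒  Var(R_m) = 264.3080 / 4 = 66.0770
β = Cov / Var(R_m) = 80.2100 / 66.0770 = 1.2139
E(R) = R_f + β × MRP = 2.97% + 1.2139 × 7.94% = 12.61%

12.61%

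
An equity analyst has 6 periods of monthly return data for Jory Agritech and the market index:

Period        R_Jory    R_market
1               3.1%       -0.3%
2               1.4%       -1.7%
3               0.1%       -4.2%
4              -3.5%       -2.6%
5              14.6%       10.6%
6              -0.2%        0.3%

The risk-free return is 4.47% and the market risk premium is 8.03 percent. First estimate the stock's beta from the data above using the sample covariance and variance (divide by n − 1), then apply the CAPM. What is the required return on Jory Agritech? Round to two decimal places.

Mean R_i = (3.1 + 1.4 + 0.1 − 3.5 + 14.6 − 0.2) / 6 = 2.5833%
Mean R_m = (-0.3 − 1.7 − 4.2 − 2.6 + 10.6 + 0.3) / 6 = 0.3500%
Σ(R_i − R̄_i)(R_m − R̄_m) = 154.6450  ⇒  Cov = 154.6450 / 5 = 30.9290
Σ(R_m − R̄_m)² = 139.0950  ⇒  Var(R_m) = 139.0950 / 5 = 27.8190
β = Cov / Var(R_m) = 30.9290 / 27.8190 = 1.1118
E(R) = R_f + β × MRP = 4.47% + 1.1118 × 8.03% = 13.40%

13.40%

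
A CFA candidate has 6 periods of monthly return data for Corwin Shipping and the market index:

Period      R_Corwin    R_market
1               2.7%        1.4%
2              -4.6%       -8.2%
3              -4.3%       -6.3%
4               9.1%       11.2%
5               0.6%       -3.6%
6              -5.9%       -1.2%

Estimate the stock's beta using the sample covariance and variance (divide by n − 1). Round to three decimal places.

Mean R_i = (2.7 − 4.6 − 4.3 + 9.1 + 0.6 − 5.9) / 6 = -0.4000%
Mean R_m = (1.4 − 8.2 − 6.3 + 11.2 − 3.6 − 1.2) / 6 = -1.1167%
Σ(R_i − R̄_i)(R_m − R̄_m) = 172.7500  ⇒  Cov = 172.7500 / 5 = 34.5500
Σ(R_m − R̄_m)² = 241.2483  ⇒  Var(R_m) = 241.2483 / 5 = 48.2497
β = Cov / Var(R_m) = 34.5500 / 48.2497 = 0.7161

0.716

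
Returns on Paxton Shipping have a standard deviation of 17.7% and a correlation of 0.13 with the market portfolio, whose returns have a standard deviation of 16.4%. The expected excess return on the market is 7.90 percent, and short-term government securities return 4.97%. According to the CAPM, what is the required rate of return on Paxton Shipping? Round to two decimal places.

β = ρ × σ_i / σ_m = 0.13 × 17.7% / 16.4% = 0.1403
E(R) = 4.97% + 0.1403 × 7.90% = 6.08%

6.08%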